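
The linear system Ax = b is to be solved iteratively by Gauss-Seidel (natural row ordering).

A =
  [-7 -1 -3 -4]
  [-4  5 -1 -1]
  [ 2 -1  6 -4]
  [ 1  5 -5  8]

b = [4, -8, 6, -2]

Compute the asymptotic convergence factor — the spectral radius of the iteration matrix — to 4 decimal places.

0.9179

Split A = D + L + U, D = diag(-7, 5, 6, 8).
Gauss-Seidel: T = -(D+L)⁻¹U, row 0 first, T[0,3] = -(-4)/(-7) = -0.5714; later rows by forward substitution.
  T[0,:] = [+0.0000 -0.1429 -0.4286 -0.5714]
  T[1,:] = [+0.0000 -0.1143 -0.1429 -0.2571]
  T[2,:] = [+0.0000 +0.0286 +0.1190 +0.8143]
  T[3,:] = [+0.0000 +0.1071 +0.2173 +0.7411]
eigenvalue magnitudes: 0.9179, 0.1554, 0.0167, 0.0000.
ρ(T) = max|λ| = 0.9179; 0.9179 < 1, so it converges for any x₀.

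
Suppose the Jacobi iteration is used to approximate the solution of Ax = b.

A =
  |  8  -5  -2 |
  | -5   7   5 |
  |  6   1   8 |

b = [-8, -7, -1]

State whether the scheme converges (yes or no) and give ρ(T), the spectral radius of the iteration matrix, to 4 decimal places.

A = D + L + U where D = diag(8, 7, 8).
Jacobi T = -D⁻¹(L+U): T[0,1] = -(-5)/(8) = +0.6250; T[0,0] = 0.
  T[0,:] = [+0.0000, +0.6250, +0.2500]
  T[1,:] = [+0.7143, +0.0000, -0.7143]
  T[2,:] = [-0.7500, -0.1250, +0.0000]
eigenvalue magnitudes: 0.8469, 0.6075, 0.6075.
ρ = 0.8469; 0.8469 < 1 ⇒ converges.

yes, ρ = 0.8469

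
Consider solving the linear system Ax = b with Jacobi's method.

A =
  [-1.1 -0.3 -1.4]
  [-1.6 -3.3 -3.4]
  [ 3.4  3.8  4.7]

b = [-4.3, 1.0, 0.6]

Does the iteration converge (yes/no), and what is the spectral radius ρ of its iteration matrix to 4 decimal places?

no, ρ = 1.5312

A = D + L + U where D = diag(-1.1, -3.3, 4.7).
T_J = -D⁻¹(L+U): T[2,1] = -(3.8)/(4.7) = -0.8085; T[2,2] = 0.
  T[0,:] = [+0.0000  -0.2727  -1.2727]
  T[1,:] = [-0.4848  +0.0000  -1.0303]
  T[2,:] = [-0.7234  -0.8085  +0.0000]
|eigenvalues of T|: 1.5312, 1.1227, 0.4085.
ρ(T) = max|λ| = 1.5312; 1.5312 > 1 ⇒ diverges.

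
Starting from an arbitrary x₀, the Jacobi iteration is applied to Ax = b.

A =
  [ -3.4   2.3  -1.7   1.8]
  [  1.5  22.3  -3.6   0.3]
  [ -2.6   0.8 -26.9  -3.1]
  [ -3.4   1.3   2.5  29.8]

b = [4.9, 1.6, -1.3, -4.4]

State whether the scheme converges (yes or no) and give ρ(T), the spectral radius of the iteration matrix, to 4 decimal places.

Split A = D + L + U, D = diag(-3.4, 22.3, -26.9, 29.8).
Jacobi: T = -D⁻¹(L+U), T[0,1] = -(2.3)/(-3.4) = +0.6765; T[0,0] = 0.
  T[0,:] = [+0.0000  +0.6765  -0.5000  +0.5294]
  T[1,:] = [-0.0673  +0.0000  +0.1614  -0.0135]
  T[2,:] = [-0.0967  +0.0297  +0.0000  -0.1152]
  T[3,:] = [+0.1141  -0.0436  -0.0839  +0.0000]
|eigenvalues of T|: 0.2798, 0.2287, 0.1365, 0.0855.
ρ = 0.2798; 0.2798 < 1 ⇒ converges.

yes, ρ = 0.2798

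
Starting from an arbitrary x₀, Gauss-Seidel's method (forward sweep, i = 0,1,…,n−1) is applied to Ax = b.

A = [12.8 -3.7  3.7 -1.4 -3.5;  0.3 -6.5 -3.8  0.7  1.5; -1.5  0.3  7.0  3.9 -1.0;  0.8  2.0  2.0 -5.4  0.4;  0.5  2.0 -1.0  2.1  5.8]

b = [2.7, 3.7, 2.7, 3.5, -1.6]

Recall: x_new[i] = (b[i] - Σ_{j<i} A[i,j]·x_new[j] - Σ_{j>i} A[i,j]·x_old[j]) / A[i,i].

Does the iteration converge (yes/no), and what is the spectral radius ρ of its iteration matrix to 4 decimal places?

Let D = diag(12.8, -6.5, 7, -5.4, 5.8); L, U the strict triangles.
Gauss-Seidel: T = -(D+L)⁻¹U, row 0 first, T[0,3] = -(-1.4)/(12.8) = +0.1094; later rows by forward substitution.
  T[0,:] = [+0.0000  +0.2891  -0.2891  +0.1094  +0.2734]
  T[1,:] = [+0.0000  +0.0133  -0.5980  +0.1127  +0.2434]
  T[2,:] = [+0.0000  +0.0614  -0.0363  -0.5385  +0.1910]
  T[3,:] = [+0.0000  +0.0705  -0.2777  -0.1415  +0.2755]
  T[4,:] = [+0.0000  -0.0445  +0.3254  -0.0899  -0.1743]
|eigenvalues of T|: 0.5382, 0.2153, 0.0804, 0.0645, 0.0000.
ρ(T) = max|λ| = 0.5382; 0.5382 < 1 ⇒ converges.

yes, ρ = 0.5382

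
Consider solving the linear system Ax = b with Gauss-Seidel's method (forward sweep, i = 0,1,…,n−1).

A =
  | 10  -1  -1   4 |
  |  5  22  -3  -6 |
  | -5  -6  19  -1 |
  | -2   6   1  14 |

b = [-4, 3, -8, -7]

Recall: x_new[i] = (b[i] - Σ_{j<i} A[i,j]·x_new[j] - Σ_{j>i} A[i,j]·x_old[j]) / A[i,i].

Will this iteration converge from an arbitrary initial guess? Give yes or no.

Let D = diag(10, 22, 19, 14); L, U the strict triangles.
T_GS = -(D+L)⁻¹U: row 0 first, T[0,1] = -(-1)/(10) = +0.1000; later rows by forward substitution.
  T[0,:] = [+0.0000  +0.1000  +0.1000  -0.4000]
  T[1,:] = [+0.0000  -0.0227  +0.1136  +0.3636]
  T[2,:] = [+0.0000  +0.0191  +0.0622  +0.0622]
  T[3,:] = [+0.0000  +0.0227  -0.0389  -0.2174]
moduli |λ_i(T)| = 0.2487, 0.0761, 0.0054, 0.0000.
ρ = 0.2487; 0.2487 < 1, so it converges for any x₀.

yes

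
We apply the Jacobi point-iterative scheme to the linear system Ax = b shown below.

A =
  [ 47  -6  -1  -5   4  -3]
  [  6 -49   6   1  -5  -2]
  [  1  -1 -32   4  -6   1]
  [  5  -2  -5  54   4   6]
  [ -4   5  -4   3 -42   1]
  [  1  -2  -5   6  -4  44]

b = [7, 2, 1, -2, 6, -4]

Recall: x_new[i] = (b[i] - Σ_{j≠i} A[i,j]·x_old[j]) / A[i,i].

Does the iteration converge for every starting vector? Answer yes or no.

Split A = D + L + U, D = diag(47, -49, -32, 54, -42, 44).
T_J = -D⁻¹(L+U): T[1,0] = -(6)/(-49) = +0.1224; T[1,1] = 0.
  T[0,:] = [+0.0000  +0.1277  +0.0213  +0.1064  -0.0851  +0.0638]
  T[1,:] = [+0.1224  +0.0000  +0.1224  +0.0204  -0.1020  -0.0408]
  T[2,:] = [+0.0312  -0.0312  +0.0000  +0.1250  -0.1875  +0.0312]
  T[3,:] = [-0.0926  +0.0370  +0.0926  +0.0000  -0.0741  -0.1111]
  T[4,:] = [-0.0952  +0.1190  -0.0952  +0.0714  +0.0000  +0.0238]
  T[5,:] = [-0.0227  +0.0455  +0.1136  -0.1364  +0.0909  +0.0000]
|roots of det(T-λI)|: 0.1985, 0.1514, 0.1514, 0.0953, 0.0867, 0.0692.
spectral radius ρ = 0.1985; 0.1985 < 1, so it converges for any x₀.

yes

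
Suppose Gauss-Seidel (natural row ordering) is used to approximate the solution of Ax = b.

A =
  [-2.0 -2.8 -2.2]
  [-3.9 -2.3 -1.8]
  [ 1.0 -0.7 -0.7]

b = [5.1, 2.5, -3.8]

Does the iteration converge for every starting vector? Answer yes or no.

no

Let D = diag(-2, -2.3, -0.7); L, U the strict triangles.
GS T = -(D+L)⁻¹U: row 0 first, T[0,1] = -(-2.8)/(-2) = -1.4000; later rows by forward substitution.
  T[0,:] = [+0.0000, -1.4000, -1.1000]
  T[1,:] = [+0.0000, +2.3739, +1.0826]
  T[2,:] = [+0.0000, -4.3739, -2.6540]
eigenvalue magnitudes: 1.3990, 1.1188, 0.0000.
ρ = 1.3990; 1.3990 > 1 ⇒ diverges.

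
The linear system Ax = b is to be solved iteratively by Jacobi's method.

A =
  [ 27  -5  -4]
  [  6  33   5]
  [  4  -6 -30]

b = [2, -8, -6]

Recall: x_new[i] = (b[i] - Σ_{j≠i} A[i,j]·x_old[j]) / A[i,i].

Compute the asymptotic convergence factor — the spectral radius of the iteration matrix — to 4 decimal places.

0.1628

Diagonal D = diag(27, 33, -30); L, U strict lower/upper.
Jacobi: T = -D⁻¹(L+U), T[1,0] = -(6)/(33) = -0.1818; T[1,1] = 0.
  T[0,:] = [+0.0000  +0.1852  +0.1481]
  T[1,:] = [-0.1818  +0.0000  -0.1515]
  T[2,:] = [+0.1333  -0.2000  +0.0000]
|eigenvalues of T|: 0.1628, 0.1006, 0.1006.
ρ(T) = max|λ| = 0.1628; 0.1628 < 1 ⇒ converges.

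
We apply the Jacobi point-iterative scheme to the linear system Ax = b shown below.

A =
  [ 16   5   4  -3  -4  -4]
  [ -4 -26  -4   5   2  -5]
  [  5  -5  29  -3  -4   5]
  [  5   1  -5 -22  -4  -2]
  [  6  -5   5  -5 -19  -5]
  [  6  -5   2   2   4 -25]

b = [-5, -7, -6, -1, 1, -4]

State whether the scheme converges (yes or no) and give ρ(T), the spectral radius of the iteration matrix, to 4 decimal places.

Split A = D + L + U, D = diag(16, -26, 29, -22, -19, -25).
Jacobi T = -D⁻¹(L+U): T[1,5] = -(-5)/(-26) = -0.1923; T[1,1] = 0.
  T[0,:] = [+0.0000 -0.3125 -0.2500 +0.1875 +0.2500 +0.2500]
  T[1,:] = [-0.1538 +0.0000 -0.1538 +0.1923 +0.0769 -0.1923]
  T[2,:] = [-0.1724 +0.1724 +0.0000 +0.1034 +0.1379 -0.1724]
  T[3,:] = [+0.2273 +0.0455 -0.2273 +0.0000 -0.1818 -0.0909]
  T[4,:] = [+0.3158 -0.2632 +0.2632 -0.2632 +0.0000 -0.2632]
  T[5,:] = [+0.2400 -0.2000 +0.0800 +0.0800 +0.1600 +0.0000]
eigenvalue magnitudes: 0.5591, 0.4139, 0.4139, 0.2429, 0.2429, 0.1477.
spectral radius ρ = 0.5591; 0.5591 < 1 ⇒ converges.

yes, ρ = 0.5591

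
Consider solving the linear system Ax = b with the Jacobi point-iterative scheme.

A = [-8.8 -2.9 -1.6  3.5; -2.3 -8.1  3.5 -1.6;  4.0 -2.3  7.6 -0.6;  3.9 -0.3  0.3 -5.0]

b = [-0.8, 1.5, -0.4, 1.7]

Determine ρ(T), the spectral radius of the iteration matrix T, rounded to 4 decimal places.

0.8539

Let D = diag(-8.8, -8.1, 7.6, -5); L, U the strict triangles.
T_J = -D⁻¹(L+U): T[2,1] = -(-2.3)/(7.6) = +0.3026; T[2,2] = 0.
  T[0,:] = [+0.0000  -0.3295  -0.1818  +0.3977]
  T[1,:] = [-0.2840  +0.0000  +0.4321  -0.1975]
  T[2,:] = [-0.5263  +0.3026  +0.0000  +0.0789]
  T[3,:] = [+0.7800  -0.0600  +0.0600  +0.0000]
|eigenvalues of T|: 0.8539, 0.5184, 0.5184, 0.1802.
ρ = 0.8539; 0.8539 < 1, so it converges for any x₀.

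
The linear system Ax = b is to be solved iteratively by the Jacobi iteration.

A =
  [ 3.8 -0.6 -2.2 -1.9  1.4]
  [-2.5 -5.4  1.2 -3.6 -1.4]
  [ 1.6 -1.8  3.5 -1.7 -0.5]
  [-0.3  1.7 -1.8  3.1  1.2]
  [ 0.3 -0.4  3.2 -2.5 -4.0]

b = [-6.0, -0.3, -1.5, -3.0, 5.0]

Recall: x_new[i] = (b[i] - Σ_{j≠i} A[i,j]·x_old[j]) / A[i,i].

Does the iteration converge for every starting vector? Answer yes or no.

Let D = diag(3.8, -5.4, 3.5, 3.1, -4); L, U the strict triangles.
Jacobi: T = -D⁻¹(L+U), T[1,3] = -(-3.6)/(-5.4) = -0.6667; T[1,1] = 0.
  T[0,:] = [+0.0000  +0.1579  +0.5789  +0.5000  -0.3684]
  T[1,:] = [-0.4630  +0.0000  +0.2222  -0.6667  -0.2593]
  T[2,:] = [-0.4571  +0.5143  +0.0000  +0.4857  +0.1429]
  T[3,:] = [+0.0968  -0.5484  +0.5806  +0.0000  -0.3871]
  T[4,:] = [+0.0750  -0.1000  +0.8000  -0.6250  +0.0000]
eigenvalue magnitudes: 1.3145, 0.7450, 0.6303, 0.6303, 0.3273.
spectral radius ρ = 1.3145; 1.3145 > 1: divergent.

no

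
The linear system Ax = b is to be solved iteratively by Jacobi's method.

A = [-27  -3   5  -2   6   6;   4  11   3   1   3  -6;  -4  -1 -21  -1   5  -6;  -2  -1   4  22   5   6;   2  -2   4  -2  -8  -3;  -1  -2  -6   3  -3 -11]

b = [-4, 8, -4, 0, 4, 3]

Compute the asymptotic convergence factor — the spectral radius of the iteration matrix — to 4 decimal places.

0.8209

Let D = diag(-27, 11, -21, 22, -8, -11); L, U the strict triangles.
Jacobi T = -D⁻¹(L+U): T[5,0] = -(-1)/(-11) = -0.0909; T[5,5] = 0.
  T[0,:] = [+0.0000, -0.1111, +0.1852, -0.0741, +0.2222, +0.2222]
  T[1,:] = [-0.3636, +0.0000, -0.2727, -0.0909, -0.2727, +0.5455]
  T[2,:] = [-0.1905, -0.0476, +0.0000, -0.0476, +0.2381, -0.2857]
  T[3,:] = [+0.0909, +0.0455, -0.1818, +0.0000, -0.2273, -0.2727]
  T[4,:] = [+0.2500, -0.2500, +0.5000, -0.2500, +0.0000, -0.3750]
  T[5,:] = [-0.0909, -0.1818, -0.5455, +0.2727, -0.2727, +0.0000]
|eigenvalues of T|: 0.8209, 0.4295, 0.4295, 0.4197, 0.2113, 0.1541.
ρ(T) = max|λ| = 0.8209; 0.8209 < 1: convergent.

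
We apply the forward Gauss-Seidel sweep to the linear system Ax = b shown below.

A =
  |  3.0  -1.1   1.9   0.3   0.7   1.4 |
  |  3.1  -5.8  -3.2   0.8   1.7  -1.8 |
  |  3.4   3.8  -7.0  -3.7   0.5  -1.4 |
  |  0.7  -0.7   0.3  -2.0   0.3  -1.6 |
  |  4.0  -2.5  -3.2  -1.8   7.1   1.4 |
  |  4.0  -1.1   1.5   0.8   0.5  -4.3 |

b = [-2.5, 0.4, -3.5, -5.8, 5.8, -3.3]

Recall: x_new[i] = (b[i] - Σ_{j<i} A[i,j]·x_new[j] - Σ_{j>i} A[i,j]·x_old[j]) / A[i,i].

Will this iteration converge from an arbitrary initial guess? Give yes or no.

no

Diagonal D = diag(3, -5.8, -7, -2, 7.1, -4.3); L, U strict lower/upper.
T_GS = -(D+L)⁻¹U: row 0 first, T[0,2] = -(1.9)/(3) = -0.6333; later rows by forward substitution.
  T[0,:] = [+0.0000 +0.3667 -0.6333 -0.1000 -0.2333 -0.4667]
  T[1,:] = [+0.0000 +0.1960 -0.8902 +0.0845 +0.1684 -0.5598]
  T[2,:] = [+0.0000 +0.2845 -0.7909 -0.5313 +0.0495 -0.7305]
  T[3,:] = [+0.0000 +0.1024 -0.0287 -0.1443 +0.0168 -0.8770]
  T[4,:] = [+0.0000 +0.0166 -0.3204 -0.1899 +0.2173 -0.6830]
  T[5,:] = [+0.0000 +0.4112 -0.6799 -0.3489 -0.2145 -0.7883]
|roots of det(T-λI)|: 1.5333, 0.3412, 0.3412, 0.1284, 0.1284, 0.0000.
ρ = 1.5333; 1.5333 > 1, so it fails to converge.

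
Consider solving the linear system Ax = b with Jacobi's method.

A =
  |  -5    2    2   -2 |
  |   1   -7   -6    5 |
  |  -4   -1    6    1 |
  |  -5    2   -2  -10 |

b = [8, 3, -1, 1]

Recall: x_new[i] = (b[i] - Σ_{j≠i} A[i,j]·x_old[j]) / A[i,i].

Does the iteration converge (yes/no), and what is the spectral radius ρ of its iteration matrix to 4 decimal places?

yes, ρ = 0.8955

Let D = diag(-5, -7, 6, -10); L, U the strict triangles.
Jacobi: T = -D⁻¹(L+U), T[2,0] = -(-4)/(6) = +0.6667; T[2,2] = 0.
  T[0,:] = [+0.0000 +0.4000 +0.4000 -0.4000]
  T[1,:] = [+0.1429 +0.0000 -0.8571 +0.7143]
  T[2,:] = [+0.6667 +0.1667 +0.0000 -0.1667]
  T[3,:] = [-0.5000 +0.2000 -0.2000 +0.0000]
|eigenvalues of T|: 0.8955, 0.6377, 0.6377, 0.1543.
ρ(T) = max|λ| = 0.8955; 0.8955 < 1 ⇒ converges.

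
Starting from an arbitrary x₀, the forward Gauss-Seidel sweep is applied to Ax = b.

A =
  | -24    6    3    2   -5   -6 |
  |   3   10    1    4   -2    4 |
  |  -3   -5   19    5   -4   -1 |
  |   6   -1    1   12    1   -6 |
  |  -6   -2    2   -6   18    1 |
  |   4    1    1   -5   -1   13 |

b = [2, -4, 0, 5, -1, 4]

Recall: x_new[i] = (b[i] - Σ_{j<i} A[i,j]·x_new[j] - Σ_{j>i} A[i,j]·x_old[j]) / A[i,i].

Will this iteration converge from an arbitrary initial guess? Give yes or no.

A = D + L + U where D = diag(-24, 10, 19, 12, 18, 13).
Gauss-Seidel: T = -(D+L)⁻¹U, row 0 first, T[0,3] = -(2)/(-24) = +0.0833; later rows by forward substitution.
  T[0,:] = [+0.0000 +0.2500 +0.1250 +0.0833 -0.2083 -0.2500]
  T[1,:] = [+0.0000 -0.0750 -0.1375 -0.4250 +0.2625 -0.3250]
  T[2,:] = [+0.0000 +0.0197 -0.0164 -0.3618 +0.2467 -0.0724]
  T[3,:] = [+0.0000 -0.1329 -0.0726 -0.0469 +0.0221 +0.6039]
  T[4,:] = [+0.0000 +0.0285 +0.0040 +0.0051 -0.0603 +0.0344]
  T[5,:] = [+0.0000 -0.1216 -0.0542 +0.0172 +0.0288 +0.3424]
eigenvalue magnitudes: 0.5659, 0.2713, 0.1456, 0.0233, 0.0180, 0.0000.
ρ = 0.5659; 0.5659 < 1: convergent.

yes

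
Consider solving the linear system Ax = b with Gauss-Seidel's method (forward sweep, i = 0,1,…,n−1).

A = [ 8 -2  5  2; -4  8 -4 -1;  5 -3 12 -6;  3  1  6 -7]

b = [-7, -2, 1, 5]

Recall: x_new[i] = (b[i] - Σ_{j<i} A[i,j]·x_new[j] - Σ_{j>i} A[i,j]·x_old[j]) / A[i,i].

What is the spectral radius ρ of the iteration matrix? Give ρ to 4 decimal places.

Let D = diag(8, 8, 12, -7); L, U the strict triangles.
Gauss-Seidel: T = -(D+L)⁻¹U, row 0 first, T[0,1] = -(-2)/(8) = +0.2500; later rows by forward substitution.
  T[0,:] = [+0.0000  +0.2500  -0.6250  -0.2500]
  T[1,:] = [+0.0000  +0.1250  +0.1875  +0.0000]
  T[2,:] = [+0.0000  -0.0729  +0.3073  +0.6042]
  T[3,:] = [+0.0000  +0.0625  +0.0223  +0.4107]
moduli |λ_i(T)| = 0.5309, 0.2246, 0.2246, 0.0000.
spectral radius ρ = 0.5309; 0.5309 < 1 ⇒ converges.

0.5309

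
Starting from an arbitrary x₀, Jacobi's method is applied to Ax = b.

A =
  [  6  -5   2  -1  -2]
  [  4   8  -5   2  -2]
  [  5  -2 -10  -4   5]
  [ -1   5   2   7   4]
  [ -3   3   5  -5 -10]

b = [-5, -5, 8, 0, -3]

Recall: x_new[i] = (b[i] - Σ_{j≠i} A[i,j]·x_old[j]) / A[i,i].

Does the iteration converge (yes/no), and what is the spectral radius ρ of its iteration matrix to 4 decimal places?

Split A = D + L + U, D = diag(6, 8, -10, 7, -10).
Jacobi T = -D⁻¹(L+U): T[0,2] = -(2)/(6) = -0.3333; T[0,0] = 0.
  T[0,:] = [+0.0000  +0.8333  -0.3333  +0.1667  +0.3333]
  T[1,:] = [-0.5000  +0.0000  +0.6250  -0.2500  +0.2500]
  T[2,:] = [+0.5000  -0.2000  +0.0000  -0.4000  +0.5000]
  T[3,:] = [+0.1429  -0.7143  -0.2857  +0.0000  -0.5714]
  T[4,:] = [-0.3000  +0.3000  +0.5000  -0.5000  +0.0000]
eigenvalue magnitudes: 1.1379, 0.8827, 0.8827, 0.4310, 0.1718.
ρ(T) = max|λ| = 1.1379; 1.1379 > 1 ⇒ diverges.

no, ρ = 1.1379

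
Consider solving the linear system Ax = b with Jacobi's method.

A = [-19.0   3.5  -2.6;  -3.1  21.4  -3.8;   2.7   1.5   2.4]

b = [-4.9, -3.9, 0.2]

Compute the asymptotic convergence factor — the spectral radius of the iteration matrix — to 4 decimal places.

Write A = D+L+U with D = diag(-19, 21.4, 2.4).
Jacobi T = -D⁻¹(L+U): T[0,1] = -(3.5)/(-19) = +0.1842; T[0,0] = 0.
  T[0,:] = [+0.0000  +0.1842  -0.1368]
  T[1,:] = [+0.1449  +0.0000  +0.1776]
  T[2,:] = [-1.1250  -0.6250  +0.0000]
|roots of det(T-λI)|: 0.3686, 0.2573, 0.2573.
ρ = 0.3686; 0.3686 < 1: convergent.

0.3686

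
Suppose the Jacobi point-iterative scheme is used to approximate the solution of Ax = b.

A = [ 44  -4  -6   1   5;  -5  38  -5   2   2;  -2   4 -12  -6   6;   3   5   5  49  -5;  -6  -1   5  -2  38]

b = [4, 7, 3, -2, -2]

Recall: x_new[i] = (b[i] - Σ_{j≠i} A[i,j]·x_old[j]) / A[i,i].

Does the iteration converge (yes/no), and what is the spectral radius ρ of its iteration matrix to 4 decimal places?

Split A = D + L + U, D = diag(44, 38, -12, 49, 38).
Jacobi: T = -D⁻¹(L+U), T[2,1] = -(4)/(-12) = +0.3333; T[2,2] = 0.
  T[0,:] = [+0.0000, +0.0909, +0.1364, -0.0227, -0.1136]
  T[1,:] = [+0.1316, +0.0000, +0.1316, -0.0526, -0.0526]
  T[2,:] = [-0.1667, +0.3333, +0.0000, -0.5000, +0.5000]
  T[3,:] = [-0.0612, -0.1020, -0.1020, +0.0000, +0.1020]
  T[4,:] = [+0.1579, +0.0263, -0.1316, +0.0526, +0.0000]
eigenvalue magnitudes: 0.3663, 0.2991, 0.2991, 0.1224, 0.0163.
ρ = 0.3663; 0.3663 < 1, so it converges for any x₀.

yes, ρ = 0.3663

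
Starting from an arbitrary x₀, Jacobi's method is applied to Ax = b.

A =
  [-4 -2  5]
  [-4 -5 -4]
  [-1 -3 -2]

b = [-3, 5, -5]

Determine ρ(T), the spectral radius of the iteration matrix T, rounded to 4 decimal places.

Write A = D+L+U with D = diag(-4, -5, -2).
Jacobi T = -D⁻¹(L+U): T[1,0] = -(-4)/(-5) = -0.8000; T[1,1] = 0.
  T[0,:] = [+0.0000, -0.5000, +1.2500]
  T[1,:] = [-0.8000, +0.0000, -0.8000]
  T[2,:] = [-0.5000, -1.5000, +0.0000]
|roots of det(T-λI)|: 1.3837, 0.9693, 0.9693.
ρ(T) = max|λ| = 1.3837; 1.3837 > 1, so it fails to converge.

1.3837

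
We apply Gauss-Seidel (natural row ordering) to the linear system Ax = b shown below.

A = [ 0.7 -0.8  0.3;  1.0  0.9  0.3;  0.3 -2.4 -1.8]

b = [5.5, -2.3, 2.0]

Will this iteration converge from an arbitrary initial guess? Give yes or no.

no

Let D = diag(0.7, 0.9, -1.8); L, U the strict triangles.
T_GS = -(D+L)⁻¹U: row 0 first, T[0,2] = -(0.3)/(0.7) = -0.4286; later rows by forward substitution.
  T[0,:] = [+0.0000 +1.1429 -0.4286]
  T[1,:] = [+0.0000 -1.2698 +0.1429]
  T[2,:] = [+0.0000 +1.8836 -0.2619]
eigenvalue magnitudes: 1.4891, 0.0426, 0.0000.
ρ(T) = max|λ| = 1.4891; 1.4891 > 1: divergent.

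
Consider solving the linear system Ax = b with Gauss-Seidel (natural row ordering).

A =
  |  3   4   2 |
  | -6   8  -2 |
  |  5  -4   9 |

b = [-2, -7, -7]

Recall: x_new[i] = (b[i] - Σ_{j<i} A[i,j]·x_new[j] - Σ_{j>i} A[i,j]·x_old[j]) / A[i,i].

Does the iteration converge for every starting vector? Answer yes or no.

yes

Diagonal D = diag(3, 8, 9); L, U strict lower/upper.
Gauss-Seidel: T = -(D+L)⁻¹U, row 0 first, T[0,2] = -(2)/(3) = -0.6667; later rows by forward substitution.
  T[0,:] = [+0.0000, -1.3333, -0.6667]
  T[1,:] = [+0.0000, -1.0000, -0.2500]
  T[2,:] = [+0.0000, +0.2963, +0.2593]
moduli |λ_i(T)| = 0.9381, 0.1974, 0.0000.
ρ(T) = max|λ| = 0.9381; 0.9381 < 1, so it converges for any x₀.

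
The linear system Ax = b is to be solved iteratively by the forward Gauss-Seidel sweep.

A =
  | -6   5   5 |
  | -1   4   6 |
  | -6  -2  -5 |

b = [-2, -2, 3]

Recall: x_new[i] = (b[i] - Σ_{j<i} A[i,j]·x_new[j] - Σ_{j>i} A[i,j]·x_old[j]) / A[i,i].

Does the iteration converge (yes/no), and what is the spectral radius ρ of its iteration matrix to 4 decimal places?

Split A = D + L + U, D = diag(-6, 4, -5).
Gauss-Seidel: T = -(D+L)⁻¹U, row 0 first, T[0,1] = -(5)/(-6) = +0.8333; later rows by forward substitution.
  T[0,:] = [+0.0000, +0.8333, +0.8333]
  T[1,:] = [+0.0000, +0.2083, -1.2917]
  T[2,:] = [+0.0000, -1.0833, -0.4833]
|eigenvalues of T|: 1.3699, 1.0949, 0.0000.
ρ(T) = max|λ| = 1.3699; 1.3699 > 1: divergent.

no, ρ = 1.3699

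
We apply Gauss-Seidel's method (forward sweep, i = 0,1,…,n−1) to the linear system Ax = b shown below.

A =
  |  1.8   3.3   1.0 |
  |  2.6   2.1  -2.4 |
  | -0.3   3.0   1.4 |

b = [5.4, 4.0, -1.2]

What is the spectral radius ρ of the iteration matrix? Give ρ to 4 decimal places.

1.4658

Diagonal D = diag(1.8, 2.1, 1.4); L, U strict lower/upper.
T_GS = -(D+L)⁻¹U: row 0 first, T[0,2] = -(1)/(1.8) = -0.5556; later rows by forward substitution.
  T[0,:] = [+0.0000 -1.8333 -0.5556]
  T[1,:] = [+0.0000 +2.2698 +1.8307]
  T[2,:] = [+0.0000 -5.2568 -4.0420]
|λ(T)| sorted: 1.4658, 0.3063, 0.0000.
spectral radius ρ = 1.4658; 1.4658 > 1 ⇒ diverges.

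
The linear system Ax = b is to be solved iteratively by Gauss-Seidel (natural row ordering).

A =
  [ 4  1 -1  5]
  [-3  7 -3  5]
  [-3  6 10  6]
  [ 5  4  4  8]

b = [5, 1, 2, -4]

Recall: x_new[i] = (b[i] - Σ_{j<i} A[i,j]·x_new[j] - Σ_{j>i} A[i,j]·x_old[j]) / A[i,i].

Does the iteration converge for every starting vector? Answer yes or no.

no

Diagonal D = diag(4, 7, 10, 8); L, U strict lower/upper.
GS T = -(D+L)⁻¹U: row 0 first, T[0,1] = -(1)/(4) = -0.2500; later rows by forward substitution.
  T[0,:] = [+0.0000  -0.2500  +0.2500  -1.2500]
  T[1,:] = [+0.0000  -0.1071  +0.5357  -1.2500]
  T[2,:] = [+0.0000  -0.0107  -0.2464  -0.2250]
  T[3,:] = [+0.0000  +0.2152  -0.3009  +1.5188]
eigenvalue magnitudes: 1.3659, 0.2991, 0.0984, 0.0000.
spectral radius ρ = 1.3659; 1.3659 > 1 ⇒ diverges.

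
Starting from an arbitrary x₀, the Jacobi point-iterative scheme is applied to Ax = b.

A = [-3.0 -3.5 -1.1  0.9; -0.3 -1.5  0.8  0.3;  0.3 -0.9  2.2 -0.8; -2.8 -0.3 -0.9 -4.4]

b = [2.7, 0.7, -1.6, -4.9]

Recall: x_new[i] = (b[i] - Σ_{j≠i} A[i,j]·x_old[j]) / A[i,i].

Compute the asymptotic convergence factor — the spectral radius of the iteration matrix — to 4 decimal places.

Let D = diag(-3, -1.5, 2.2, -4.4); L, U the strict triangles.
Jacobi T = -D⁻¹(L+U): T[2,0] = -(0.3)/(2.2) = -0.1364; T[2,2] = 0.
  T[0,:] = [+0.0000, -1.1667, -0.3667, +0.3000]
  T[1,:] = [-0.2000, +0.0000, +0.5333, +0.2000]
  T[2,:] = [-0.1364, +0.4091, +0.0000, +0.3636]
  T[3,:] = [-0.6364, -0.0682, -0.2045, +0.0000]
|eigenvalues of T|: 0.9188, 0.6501, 0.6501, 0.5690.
ρ(T) = max|λ| = 0.9188; 0.9188 < 1: convergent.

0.9188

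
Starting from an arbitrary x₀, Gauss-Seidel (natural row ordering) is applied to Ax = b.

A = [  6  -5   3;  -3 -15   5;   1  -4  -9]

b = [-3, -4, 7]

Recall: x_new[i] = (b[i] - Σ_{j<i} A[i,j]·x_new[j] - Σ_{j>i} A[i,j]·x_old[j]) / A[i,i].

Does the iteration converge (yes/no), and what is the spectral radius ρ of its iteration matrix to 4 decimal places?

Let D = diag(6, -15, -9); L, U the strict triangles.
T_GS = -(D+L)⁻¹U: row 0 first, T[0,1] = -(-5)/(6) = +0.8333; later rows by forward substitution.
  T[0,:] = [+0.0000, +0.8333, -0.5000]
  T[1,:] = [+0.0000, -0.1667, +0.4333]
  T[2,:] = [+0.0000, +0.1667, -0.2481]
|roots of det(T-λI)|: 0.4792, 0.0644, 0.0000.
ρ = 0.4792; 0.4792 < 1 ⇒ converges.

yes, ρ = 0.4792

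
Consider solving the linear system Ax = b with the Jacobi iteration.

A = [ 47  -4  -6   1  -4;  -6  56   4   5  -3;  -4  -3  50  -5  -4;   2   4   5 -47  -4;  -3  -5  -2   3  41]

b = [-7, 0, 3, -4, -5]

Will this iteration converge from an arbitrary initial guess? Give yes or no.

yes

Write A = D+L+U with D = diag(47, 56, 50, -47, 41).
Jacobi: T = -D⁻¹(L+U), T[4,0] = -(-3)/(41) = +0.0732; T[4,4] = 0.
  T[0,:] = [+0.0000, +0.0851, +0.1277, -0.0213, +0.0851]
  T[1,:] = [+0.1071, +0.0000, -0.0714, -0.0893, +0.0536]
  T[2,:] = [+0.0800, +0.0600, +0.0000, +0.1000, +0.0800]
  T[3,:] = [+0.0426, +0.0851, +0.1064, +0.0000, -0.0851]
  T[4,:] = [+0.0732, +0.1220, +0.0488, -0.0732, +0.0000]
|eigenvalues of T|: 0.1839, 0.1535, 0.1535, 0.0830, 0.0830.
spectral radius ρ = 0.1839; 0.1839 < 1, so it converges for any x₀.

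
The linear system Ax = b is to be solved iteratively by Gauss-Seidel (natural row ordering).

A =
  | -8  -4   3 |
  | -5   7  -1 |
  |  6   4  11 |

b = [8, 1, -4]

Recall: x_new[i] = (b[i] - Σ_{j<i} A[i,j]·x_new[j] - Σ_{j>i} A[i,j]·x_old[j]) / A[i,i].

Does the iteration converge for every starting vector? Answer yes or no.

yes

Split A = D + L + U, D = diag(-8, 7, 11).
T_GS = -(D+L)⁻¹U: row 0 first, T[0,2] = -(3)/(-8) = +0.3750; later rows by forward substitution.
  T[0,:] = [+0.0000, -0.5000, +0.3750]
  T[1,:] = [+0.0000, -0.3571, +0.4107]
  T[2,:] = [+0.0000, +0.4026, -0.3539]
|eigenvalues of T|: 0.7622, 0.0511, 0.0000.
ρ = 0.7622; 0.7622 < 1 ⇒ converges.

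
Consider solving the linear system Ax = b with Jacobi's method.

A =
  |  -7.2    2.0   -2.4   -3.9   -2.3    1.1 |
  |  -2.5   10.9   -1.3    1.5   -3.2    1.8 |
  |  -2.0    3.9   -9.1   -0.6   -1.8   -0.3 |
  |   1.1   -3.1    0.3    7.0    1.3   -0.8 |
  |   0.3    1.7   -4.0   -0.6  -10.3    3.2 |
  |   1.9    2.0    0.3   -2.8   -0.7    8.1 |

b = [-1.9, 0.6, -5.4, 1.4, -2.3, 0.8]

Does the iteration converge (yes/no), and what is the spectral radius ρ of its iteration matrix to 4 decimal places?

yes, ρ = 0.8251

Write A = D+L+U with D = diag(-7.2, 10.9, -9.1, 7, -10.3, 8.1).
Jacobi T = -D⁻¹(L+U): T[3,1] = -(-3.1)/(7) = +0.4429; T[3,3] = 0.
  T[0,:] = [+0.0000, +0.2778, -0.3333, -0.5417, -0.3194, +0.1528]
  T[1,:] = [+0.2294, +0.0000, +0.1193, -0.1376, +0.2936, -0.1651]
  T[2,:] = [-0.2198, +0.4286, +0.0000, -0.0659, -0.1978, -0.0330]
  T[3,:] = [-0.1571, +0.4429, -0.0429, +0.0000, -0.1857, +0.1143]
  T[4,:] = [+0.0291, +0.1650, -0.3883, -0.0583, +0.0000, +0.3107]
  T[5,:] = [-0.2346, -0.2469, -0.0370, +0.3457, +0.0864, +0.0000]
eigenvalue magnitudes: 0.8251, 0.4751, 0.4751, 0.3063, 0.1423, 0.0348.
ρ = 0.8251; 0.8251 < 1 ⇒ converges.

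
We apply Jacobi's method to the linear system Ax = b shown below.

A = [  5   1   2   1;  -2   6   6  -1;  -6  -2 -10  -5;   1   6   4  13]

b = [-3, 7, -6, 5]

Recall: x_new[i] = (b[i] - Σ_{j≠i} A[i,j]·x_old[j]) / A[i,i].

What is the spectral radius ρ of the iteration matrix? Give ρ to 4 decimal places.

Let D = diag(5, 6, -10, 13); L, U the strict triangles.
T_J = -D⁻¹(L+U): T[0,2] = -(2)/(5) = -0.4000; T[0,0] = 0.
  T[0,:] = [+0.0000  -0.2000  -0.4000  -0.2000]
  T[1,:] = [+0.3333  +0.0000  -1.0000  +0.1667]
  T[2,:] = [-0.6000  -0.2000  +0.0000  -0.5000]
  T[3,:] = [-0.0769  -0.4615  -0.3077  +0.0000]
|roots of det(T-λI)|: 0.9353, 0.5204, 0.5204, 0.1842.
ρ = 0.9353; 0.9353 < 1, so it converges for any x₀.

0.9353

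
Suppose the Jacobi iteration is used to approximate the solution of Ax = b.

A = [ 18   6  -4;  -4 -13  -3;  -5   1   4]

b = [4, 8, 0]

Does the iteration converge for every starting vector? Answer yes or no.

yes

Let D = diag(18, -13, 4); L, U the strict triangles.
Jacobi T = -D⁻¹(L+U): T[0,2] = -(-4)/(18) = +0.2222; T[0,0] = 0.
  T[0,:] = [+0.0000  -0.3333  +0.2222]
  T[1,:] = [-0.3077  +0.0000  -0.2308]
  T[2,:] = [+1.2500  -0.2500  +0.0000]
|λ(T)| sorted: 0.7655, 0.3846, 0.3846.
ρ(T) = max|λ| = 0.7655; 0.7655 < 1, so it converges for any x₀.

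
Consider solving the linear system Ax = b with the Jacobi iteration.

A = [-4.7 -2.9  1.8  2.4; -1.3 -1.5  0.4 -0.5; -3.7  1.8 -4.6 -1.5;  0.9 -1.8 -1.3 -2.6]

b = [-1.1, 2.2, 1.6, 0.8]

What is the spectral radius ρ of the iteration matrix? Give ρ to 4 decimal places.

Diagonal D = diag(-4.7, -1.5, -4.6, -2.6); L, U strict lower/upper.
Jacobi T = -D⁻¹(L+U): T[0,2] = -(1.8)/(-4.7) = +0.3830; T[0,0] = 0.
  T[0,:] = [+0.0000  -0.6170  +0.3830  +0.5106]
  T[1,:] = [-0.8667  +0.0000  +0.2667  -0.3333]
  T[2,:] = [-0.8043  +0.3913  +0.0000  -0.3261]
  T[3,:] = [+0.3462  -0.6923  -0.5000  +0.0000]
eigenvalue magnitudes: 1.2372, 0.5673, 0.5673, 0.3439.
ρ(T) = max|λ| = 1.2372; 1.2372 > 1: divergent.

1.2372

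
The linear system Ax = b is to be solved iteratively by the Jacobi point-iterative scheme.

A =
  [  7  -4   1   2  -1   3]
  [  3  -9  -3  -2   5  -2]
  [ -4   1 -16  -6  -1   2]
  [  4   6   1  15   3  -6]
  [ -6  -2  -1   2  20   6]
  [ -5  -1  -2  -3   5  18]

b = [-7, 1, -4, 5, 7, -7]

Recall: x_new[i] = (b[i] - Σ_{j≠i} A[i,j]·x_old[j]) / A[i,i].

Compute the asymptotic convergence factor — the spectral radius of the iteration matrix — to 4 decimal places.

Let D = diag(7, -9, -16, 15, 20, 18); L, U the strict triangles.
T_J = -D⁻¹(L+U): T[0,5] = -(3)/(7) = -0.4286; T[0,0] = 0.
  T[0,:] = [+0.0000  +0.5714  -0.1429  -0.2857  +0.1429  -0.4286]
  T[1,:] = [+0.3333  +0.0000  -0.3333  -0.2222  +0.5556  -0.2222]
  T[2,:] = [-0.2500  +0.0625  +0.0000  -0.3750  -0.0625  +0.1250]
  T[3,:] = [-0.2667  -0.4000  -0.0667  +0.0000  -0.2000  +0.4000]
  T[4,:] = [+0.3000  +0.1000  +0.0500  -0.1000  +0.0000  -0.3000]
  T[5,:] = [+0.2778  +0.0556  +0.1111  +0.1667  -0.2778  +0.0000]
|roots of det(T-λI)|: 0.8381, 0.4948, 0.4948, 0.3198, 0.1965, 0.1965.
ρ(T) = max|λ| = 0.8381; 0.8381 < 1, so it converges for any x₀.

0.8381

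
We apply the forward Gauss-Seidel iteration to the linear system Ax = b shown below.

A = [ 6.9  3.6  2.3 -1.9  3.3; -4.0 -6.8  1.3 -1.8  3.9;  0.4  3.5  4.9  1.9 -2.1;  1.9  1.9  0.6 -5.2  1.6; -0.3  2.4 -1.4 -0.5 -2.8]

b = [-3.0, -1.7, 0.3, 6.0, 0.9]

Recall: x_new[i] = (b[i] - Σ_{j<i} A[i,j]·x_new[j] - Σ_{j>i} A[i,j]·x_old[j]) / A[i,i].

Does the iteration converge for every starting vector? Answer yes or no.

Diagonal D = diag(6.9, -6.8, 4.9, -5.2, -2.8); L, U strict lower/upper.
Gauss-Seidel: T = -(D+L)⁻¹U, row 0 first, T[0,4] = -(3.3)/(6.9) = -0.4783; later rows by forward substitution.
  T[0,:] = [+0.0000, -0.5217, -0.3333, +0.2754, -0.4783]
  T[1,:] = [+0.0000, +0.3069, +0.3873, -0.4267, +0.8549]
  T[2,:] = [+0.0000, -0.1766, -0.2494, -0.1055, -0.1430]
  T[3,:] = [+0.0000, -0.0989, -0.0091, -0.0675, +0.4288]
  T[4,:] = [+0.0000, +0.4249, +0.4940, -0.3305, +0.7789]
|λ(T)| sorted: 0.9288, 0.3402, 0.2005, 0.0201, 0.0000.
ρ(T) = max|λ| = 0.9288; 0.9288 < 1 ⇒ converges.

yes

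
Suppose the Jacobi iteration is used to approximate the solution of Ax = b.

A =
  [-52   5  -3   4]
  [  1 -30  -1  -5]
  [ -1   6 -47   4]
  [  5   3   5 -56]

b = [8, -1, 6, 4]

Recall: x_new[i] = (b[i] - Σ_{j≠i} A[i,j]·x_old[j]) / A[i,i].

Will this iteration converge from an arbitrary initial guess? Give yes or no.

yes

Write A = D+L+U with D = diag(-52, -30, -47, -56).
T_J = -D⁻¹(L+U): T[2,0] = -(-1)/(-47) = -0.0213; T[2,2] = 0.
  T[0,:] = [+0.0000 +0.0962 -0.0577 +0.0769]
  T[1,:] = [+0.0333 +0.0000 -0.0333 -0.1667]
  T[2,:] = [-0.0213 +0.1277 +0.0000 +0.0851]
  T[3,:] = [+0.0893 +0.0536 +0.0893 +0.0000]
|roots of det(T-λI)|: 0.1817, 0.1473, 0.1473, 0.0393.
ρ(T) = max|λ| = 0.1817; 0.1817 < 1: convergent.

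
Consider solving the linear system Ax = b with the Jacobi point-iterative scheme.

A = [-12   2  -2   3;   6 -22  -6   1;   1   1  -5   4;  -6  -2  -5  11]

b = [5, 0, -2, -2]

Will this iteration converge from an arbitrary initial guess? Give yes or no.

yes

A = D + L + U where D = diag(-12, -22, -5, 11).
Jacobi T = -D⁻¹(L+U): T[3,0] = -(-6)/(11) = +0.5455; T[3,3] = 0.
  T[0,:] = [+0.0000, +0.1667, -0.1667, +0.2500]
  T[1,:] = [+0.2727, +0.0000, -0.2727, +0.0455]
  T[2,:] = [+0.2000, +0.2000, +0.0000, +0.8000]
  T[3,:] = [+0.5455, +0.1818, +0.4545, +0.0000]
|roots of det(T-λI)|: 0.7251, 0.4817, 0.4817, 0.1883.
ρ(T) = max|λ| = 0.7251; 0.7251 < 1 ⇒ converges.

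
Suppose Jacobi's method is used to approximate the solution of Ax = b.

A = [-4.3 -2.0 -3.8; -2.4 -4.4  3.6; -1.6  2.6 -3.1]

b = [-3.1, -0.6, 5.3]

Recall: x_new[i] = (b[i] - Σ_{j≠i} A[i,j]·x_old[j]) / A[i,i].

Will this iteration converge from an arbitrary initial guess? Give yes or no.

Split A = D + L + U, D = diag(-4.3, -4.4, -3.1).
T_J = -D⁻¹(L+U): T[0,1] = -(-2)/(-4.3) = -0.4651; T[0,0] = 0.
  T[0,:] = [+0.0000, -0.4651, -0.8837]
  T[1,:] = [-0.5455, +0.0000, +0.8182]
  T[2,:] = [-0.5161, +0.8387, +0.0000]
|eigenvalues of T|: 1.3561, 0.8076, 0.5485.
spectral radius ρ = 1.3561; 1.3561 > 1: divergent.

no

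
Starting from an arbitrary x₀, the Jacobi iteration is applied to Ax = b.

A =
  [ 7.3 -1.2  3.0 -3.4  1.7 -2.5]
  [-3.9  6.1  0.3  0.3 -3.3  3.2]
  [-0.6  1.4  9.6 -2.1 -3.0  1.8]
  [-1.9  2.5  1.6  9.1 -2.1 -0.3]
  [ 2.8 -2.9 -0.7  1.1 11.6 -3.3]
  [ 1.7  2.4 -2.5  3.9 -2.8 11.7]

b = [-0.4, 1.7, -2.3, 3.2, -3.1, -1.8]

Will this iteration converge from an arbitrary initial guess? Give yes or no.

yes

Write A = D+L+U with D = diag(7.3, 6.1, 9.6, 9.1, 11.6, 11.7).
Jacobi: T = -D⁻¹(L+U), T[4,0] = -(2.8)/(11.6) = -0.2414; T[4,4] = 0.
  T[0,:] = [+0.0000, +0.1644, -0.4110, +0.4658, -0.2329, +0.3425]
  T[1,:] = [+0.6393, +0.0000, -0.0492, -0.0492, +0.5410, -0.5246]
  T[2,:] = [+0.0625, -0.1458, +0.0000, +0.2188, +0.3125, -0.1875]
  T[3,:] = [+0.2088, -0.2747, -0.1758, +0.0000, +0.2308, +0.0330]
  T[4,:] = [-0.2414, +0.2500, +0.0603, -0.0948, +0.0000, +0.2845]
  T[5,:] = [-0.1453, -0.2051, +0.2137, -0.3333, +0.2393, +0.0000]
|roots of det(T-λI)|: 0.9292, 0.4001, 0.4001, 0.3133, 0.3133, 0.0345.
ρ(T) = max|λ| = 0.9292; 0.9292 < 1 ⇒ converges.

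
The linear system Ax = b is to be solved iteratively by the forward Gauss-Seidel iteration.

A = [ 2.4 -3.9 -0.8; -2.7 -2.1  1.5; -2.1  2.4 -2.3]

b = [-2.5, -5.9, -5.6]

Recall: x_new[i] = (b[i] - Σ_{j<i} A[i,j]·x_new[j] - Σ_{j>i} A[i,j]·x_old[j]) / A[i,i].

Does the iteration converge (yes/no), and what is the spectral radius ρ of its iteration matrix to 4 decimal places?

Let D = diag(2.4, -2.1, -2.3); L, U the strict triangles.
GS T = -(D+L)⁻¹U: row 0 first, T[0,2] = -(-0.8)/(2.4) = +0.3333; later rows by forward substitution.
  T[0,:] = [+0.0000  +1.6250  +0.3333]
  T[1,:] = [+0.0000  -2.0893  +0.2857]
  T[2,:] = [+0.0000  -3.6638  -0.0062]
eigenvalue magnitudes: 1.2427, 0.8528, 0.0000.
ρ(T) = max|λ| = 1.2427; 1.2427 > 1, so it fails to converge.

no, ρ = 1.2427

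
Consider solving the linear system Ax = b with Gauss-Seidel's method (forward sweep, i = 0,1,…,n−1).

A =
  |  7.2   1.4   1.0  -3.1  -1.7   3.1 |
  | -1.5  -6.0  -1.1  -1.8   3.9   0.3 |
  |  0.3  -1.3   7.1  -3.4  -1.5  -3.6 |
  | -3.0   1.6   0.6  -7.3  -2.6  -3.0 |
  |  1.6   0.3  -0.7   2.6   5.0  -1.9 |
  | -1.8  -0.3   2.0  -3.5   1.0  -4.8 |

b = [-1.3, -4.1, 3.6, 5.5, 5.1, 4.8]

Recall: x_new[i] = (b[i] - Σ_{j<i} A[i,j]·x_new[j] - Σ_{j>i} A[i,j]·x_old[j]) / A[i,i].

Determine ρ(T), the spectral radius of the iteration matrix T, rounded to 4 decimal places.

0.8389

Diagonal D = diag(7.2, -6, 7.1, -7.3, 5, -4.8); L, U strict lower/upper.
GS T = -(D+L)⁻¹U: row 0 first, T[0,2] = -(1)/(7.2) = -0.1389; later rows by forward substitution.
  T[0,:] = [+0.0000  -0.1944  -0.1389  +0.4306  +0.2361  -0.4306]
  T[1,:] = [+0.0000  +0.0486  -0.1486  -0.4076  +0.5910  +0.1576]
  T[2,:] = [+0.0000  +0.0171  -0.0213  +0.3860  +0.3095  +0.5541]
  T[3,:] = [+0.0000  +0.0920  +0.0228  -0.2346  -0.2982  -0.1539]
  T[4,:] = [+0.0000  +0.0139  +0.0385  +0.0627  +0.0874  +0.6659]
  T[5,:] = [+0.0000  +0.0128  +0.0439  +0.2090  +0.2391  +0.6335]
|eigenvalues of T|: 0.8389, 0.3226, 0.2251, 0.2251, 0.0632, 0.0000.
ρ = 0.8389; 0.8389 < 1, so it converges for any x₀.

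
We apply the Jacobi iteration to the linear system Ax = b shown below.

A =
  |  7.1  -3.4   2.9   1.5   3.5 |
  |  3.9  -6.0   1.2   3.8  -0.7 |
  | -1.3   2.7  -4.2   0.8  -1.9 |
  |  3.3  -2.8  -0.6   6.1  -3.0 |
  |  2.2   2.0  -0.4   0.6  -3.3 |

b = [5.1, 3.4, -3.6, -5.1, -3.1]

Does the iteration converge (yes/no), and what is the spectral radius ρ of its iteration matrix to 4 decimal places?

Diagonal D = diag(7.1, -6, -4.2, 6.1, -3.3); L, U strict lower/upper.
Jacobi: T = -D⁻¹(L+U), T[4,0] = -(2.2)/(-3.3) = +0.6667; T[4,4] = 0.
  T[0,:] = [+0.0000 +0.4789 -0.4085 -0.2113 -0.4930]
  T[1,:] = [+0.6500 +0.0000 +0.2000 +0.6333 -0.1167]
  T[2,:] = [-0.3095 +0.6429 +0.0000 +0.1905 -0.4524]
  T[3,:] = [-0.5410 +0.4590 +0.0984 +0.0000 +0.4918]
  T[4,:] = [+0.6667 +0.6061 -0.1212 +0.1818 +0.0000]
|roots of det(T-λI)|: 1.1264, 0.7391, 0.4680, 0.4680, 0.2885.
spectral radius ρ = 1.1264; 1.1264 > 1: divergent.

no, ρ = 1.1264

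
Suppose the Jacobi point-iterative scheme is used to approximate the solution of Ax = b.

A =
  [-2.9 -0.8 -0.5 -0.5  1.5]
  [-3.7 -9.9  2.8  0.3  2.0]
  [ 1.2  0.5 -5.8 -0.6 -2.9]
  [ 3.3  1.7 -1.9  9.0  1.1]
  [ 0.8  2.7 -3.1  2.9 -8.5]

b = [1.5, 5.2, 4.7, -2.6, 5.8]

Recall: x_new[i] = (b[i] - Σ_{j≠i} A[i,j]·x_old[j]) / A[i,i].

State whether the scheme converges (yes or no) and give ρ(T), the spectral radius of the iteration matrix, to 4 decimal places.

yes, ρ = 0.8516

A = D + L + U where D = diag(-2.9, -9.9, -5.8, 9, -8.5).
Jacobi: T = -D⁻¹(L+U), T[1,0] = -(-3.7)/(-9.9) = -0.3737; T[1,1] = 0.
  T[0,:] = [+0.0000 -0.2759 -0.1724 -0.1724 +0.5172]
  T[1,:] = [-0.3737 +0.0000 +0.2828 +0.0303 +0.2020]
  T[2,:] = [+0.2069 +0.0862 +0.0000 -0.1034 -0.5000]
  T[3,:] = [-0.3667 -0.1889 +0.2111 +0.0000 -0.1222]
  T[4,:] = [+0.0941 +0.3176 -0.3647 +0.3412 +0.0000]
eigenvalue magnitudes: 0.8516, 0.5767, 0.5767, 0.1329, 0.1021.
spectral radius ρ = 0.8516; 0.8516 < 1, so it converges for any x₀.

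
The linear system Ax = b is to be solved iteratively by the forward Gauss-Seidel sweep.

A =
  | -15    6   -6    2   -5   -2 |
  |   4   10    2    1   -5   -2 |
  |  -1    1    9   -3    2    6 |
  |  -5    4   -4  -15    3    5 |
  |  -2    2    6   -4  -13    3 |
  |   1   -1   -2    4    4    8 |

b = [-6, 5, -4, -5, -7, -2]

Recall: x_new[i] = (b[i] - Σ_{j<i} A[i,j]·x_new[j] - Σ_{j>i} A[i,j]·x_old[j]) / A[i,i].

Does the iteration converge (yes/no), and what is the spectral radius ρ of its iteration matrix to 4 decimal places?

yes, ρ = 0.8552

Write A = D+L+U with D = diag(-15, 10, 9, -15, -13, 8).
T_GS = -(D+L)⁻¹U: row 0 first, T[0,1] = -(6)/(-15) = +0.4000; later rows by forward substitution.
  T[0,:] = [+0.0000  +0.4000  -0.4000  +0.1333  -0.3333  -0.1333]
  T[1,:] = [+0.0000  -0.1600  -0.0400  -0.1533  +0.6333  +0.2533]
  T[2,:] = [+0.0000  +0.0622  -0.0400  +0.3652  -0.3296  -0.7096]
  T[3,:] = [+0.0000  -0.1926  +0.1333  -0.1827  +0.5679  +0.6346]
  T[4,:] = [+0.0000  +0.0018  -0.0041  +0.1807  -0.1782  -0.2325]
  T[5,:] = [+0.0000  +0.0409  -0.0296  +0.0565  -0.1564  -0.3301]
|λ(T)| sorted: 0.8552, 0.1727, 0.1380, 0.0869, 0.0869, 0.0000.
ρ = 0.8552; 0.8552 < 1, so it converges for any x₀.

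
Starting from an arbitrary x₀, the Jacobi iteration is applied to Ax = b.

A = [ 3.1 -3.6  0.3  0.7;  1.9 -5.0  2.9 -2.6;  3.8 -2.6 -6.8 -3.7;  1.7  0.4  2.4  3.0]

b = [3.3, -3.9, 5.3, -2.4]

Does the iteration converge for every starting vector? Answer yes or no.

A = D + L + U where D = diag(3.1, -5, -6.8, 3).
T_J = -D⁻¹(L+U): T[3,1] = -(0.4)/(3) = -0.1333; T[3,3] = 0.
  T[0,:] = [+0.0000  +1.1613  -0.0968  -0.2258]
  T[1,:] = [+0.3800  +0.0000  +0.5800  -0.5200]
  T[2,:] = [+0.5588  -0.3824  +0.0000  -0.5441]
  T[3,:] = [-0.5667  -0.1333  -0.8000  +0.0000]
|eigenvalues of T|: 1.2476, 0.6680, 0.6093, 0.6093.
ρ(T) = max|λ| = 1.2476; 1.2476 > 1, so it fails to converge.

no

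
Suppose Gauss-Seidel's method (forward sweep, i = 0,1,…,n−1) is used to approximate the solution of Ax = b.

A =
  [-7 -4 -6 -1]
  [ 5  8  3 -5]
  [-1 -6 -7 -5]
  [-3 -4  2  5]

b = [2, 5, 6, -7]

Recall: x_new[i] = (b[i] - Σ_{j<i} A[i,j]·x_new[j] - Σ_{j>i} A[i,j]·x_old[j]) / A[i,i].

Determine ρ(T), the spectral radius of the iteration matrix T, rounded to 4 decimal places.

1.4059

Split A = D + L + U, D = diag(-7, 8, -7, 5).
Gauss-Seidel: T = -(D+L)⁻¹U, row 0 first, T[0,3] = -(-1)/(-7) = -0.1429; later rows by forward substitution.
  T[0,:] = [+0.0000 -0.5714 -0.8571 -0.1429]
  T[1,:] = [+0.0000 +0.3571 +0.1607 +0.7143]
  T[2,:] = [+0.0000 -0.2245 -0.0153 -1.3061]
  T[3,:] = [+0.0000 +0.0327 -0.3796 +1.0082]
eigenvalue magnitudes: 1.4059, 0.2850, 0.2292, 0.0000.
spectral radius ρ = 1.4059; 1.4059 > 1, so it fails to converge.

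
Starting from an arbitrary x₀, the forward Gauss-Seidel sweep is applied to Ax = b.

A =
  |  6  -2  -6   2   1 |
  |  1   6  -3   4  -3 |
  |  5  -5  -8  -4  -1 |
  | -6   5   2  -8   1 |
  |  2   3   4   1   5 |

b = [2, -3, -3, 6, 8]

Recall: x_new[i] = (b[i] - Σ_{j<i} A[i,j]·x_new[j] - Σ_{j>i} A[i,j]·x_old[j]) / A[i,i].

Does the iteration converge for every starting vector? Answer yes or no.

no

Let D = diag(6, 6, -8, -8, 5); L, U the strict triangles.
Gauss-Seidel: T = -(D+L)⁻¹U, row 0 first, T[0,1] = -(-2)/(6) = +0.3333; later rows by forward substitution.
  T[0,:] = [+0.0000 +0.3333 +1.0000 -0.3333 -0.1667]
  T[1,:] = [+0.0000 -0.0556 +0.3333 -0.6111 +0.5278]
  T[2,:] = [+0.0000 +0.2431 +0.4167 -0.3264 -0.5590]
  T[3,:] = [+0.0000 -0.2240 -0.4375 -0.2135 +0.4401]
  T[4,:] = [+0.0000 -0.2497 -0.8458 +0.8038 +0.1092]
|λ(T)| sorted: 1.2964, 0.7771, 0.2457, 0.0168, 0.0000.
spectral radius ρ = 1.2964; 1.2964 > 1, so it fails to converge.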